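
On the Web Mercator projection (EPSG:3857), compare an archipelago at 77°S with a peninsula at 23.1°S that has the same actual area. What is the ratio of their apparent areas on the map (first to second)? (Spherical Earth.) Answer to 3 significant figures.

16.7

Mercator is conformal with k = sec φ, so areal scale = k² = sec²φ.
At 77°: sec²(77°) = 1/0.2250² = 19.76.
At 23.1°: sec²(23.1°) = 1/0.9198² = 1.182.
Ratio = 19.76/1.182 = cos²(23.1°)/cos²(77°) ≈ 16.7.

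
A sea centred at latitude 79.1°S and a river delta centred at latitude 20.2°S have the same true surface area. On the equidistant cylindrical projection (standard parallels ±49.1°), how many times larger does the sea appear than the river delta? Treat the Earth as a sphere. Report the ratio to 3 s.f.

4.96

With standard parallel φ₀ = 49.1°, the equirectangular projection gives x = Rλ cos φ₀, y = Rφ, so h = 1 and k = cos 49.1° / cos φ.
Areal scale at 79.1°: h·k = 1.000 × 3.462 = 3.462.
Areal scale at 20.2°: h·k = 1.000 × 0.6977 = 0.6977.
Ratio = 3.462/0.6977 ≈ 4.96.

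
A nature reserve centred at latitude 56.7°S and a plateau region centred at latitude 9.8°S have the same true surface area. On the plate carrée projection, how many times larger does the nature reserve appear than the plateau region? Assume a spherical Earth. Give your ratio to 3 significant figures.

For the equirectangular projection with φ₀ = 0 (plate carrée), h = 1 along meridians and k = sec φ along parallels.
Areal scale at 56.7°: h·k = 1.000 × 1.821 = 1.821.
Areal scale at 9.8°: h·k = 1.000 × 1.015 = 1.015.
Ratio = 1.821/1.015 ≈ 1.79.

1.79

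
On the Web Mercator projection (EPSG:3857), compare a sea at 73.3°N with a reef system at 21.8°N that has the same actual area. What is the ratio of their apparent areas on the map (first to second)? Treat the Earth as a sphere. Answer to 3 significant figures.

Mercator is conformal with k = sec φ, so areal scale = k² = sec²φ.
At 73.3°: sec²(73.3°) = 1/0.2874² = 12.11.
At 21.8°: sec²(21.8°) = 1/0.9285² = 1.160.
Ratio = 12.11/1.160 = cos²(21.8°)/cos²(73.3°) ≈ 10.4.

10.4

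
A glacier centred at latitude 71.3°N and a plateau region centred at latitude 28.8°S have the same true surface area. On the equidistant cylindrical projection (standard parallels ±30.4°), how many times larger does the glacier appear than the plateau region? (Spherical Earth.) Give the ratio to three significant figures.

The equidistant cylindrical projection with φ₀ = 30.4° has h = 1 (meridians true) and k = cos φ₀ / cos φ along parallels.
Areal scale at 71.3°: h·k = 1.000 × 2.690 = 2.690.
Areal scale at 28.8°: h·k = 1.000 × 0.9843 = 0.9843.
Ratio = 2.690/0.9843 ≈ 2.73.

2.73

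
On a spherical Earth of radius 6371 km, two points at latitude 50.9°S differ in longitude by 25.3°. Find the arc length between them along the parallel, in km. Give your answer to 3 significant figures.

Arc length along a parallel = R cos φ · Δλ (with Δλ in radians).
= 6371 × cos 50.9° × (25.3° × π/180) = 6371 × 0.6307 × 0.4416 ≈ 1770 km.

1770 km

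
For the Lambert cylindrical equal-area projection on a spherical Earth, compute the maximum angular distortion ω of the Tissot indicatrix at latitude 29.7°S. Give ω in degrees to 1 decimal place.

The Lambert cylindrical equal-area projection is the cylindrical equal-area projection with its standard parallel at the equator (φ₀ = 0). A cylindrical equal-area projection with standard parallel φ₀ has meridian scale h = cos φ / cos φ₀ and parallel scale k = cos φ₀ / cos φ (so areas are preserved, h·k = 1).
At 29.7°: h = 0.8686, k = 1.151; principal scales a = 1.151, b = 0.8686.
sin(ω/2) = (a − b)/(a + b) = 0.2826/2.020 = 0.1399, so ω = 2 arcsin(0.1399) ≈ 16.1°.

16.1°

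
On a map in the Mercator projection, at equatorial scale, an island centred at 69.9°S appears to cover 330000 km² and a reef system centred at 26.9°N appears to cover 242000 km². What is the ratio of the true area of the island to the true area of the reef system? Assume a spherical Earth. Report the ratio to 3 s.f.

0.202

On Mercator the areal scale is sec²φ, so true area = apparent × cos²φ.
True area of island: 330000 × cos²(69.9°) = 330000 × 0.1181 = 38970 km².
True area of reef system: 242000 × cos²(26.9°) = 242000 × 0.7953 = 192500 km².
Ratio = 38970 / 192500 ≈ 0.202.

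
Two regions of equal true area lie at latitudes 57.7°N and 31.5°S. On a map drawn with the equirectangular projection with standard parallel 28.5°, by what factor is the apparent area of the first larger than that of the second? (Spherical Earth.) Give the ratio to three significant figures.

1.60

In the equirectangular projection with standard parallel φ₀ = 28.5° (x = Rλ cos φ₀, y = Rφ), meridians are true-scale (h = 1) and the parallel scale is k = cos φ₀ / cos φ.
Areal scale at 57.7°: h·k = 1.000 × 1.645 = 1.645.
Areal scale at 31.5°: h·k = 1.000 × 1.031 = 1.031.
Ratio = 1.645/1.031 ≈ 1.60.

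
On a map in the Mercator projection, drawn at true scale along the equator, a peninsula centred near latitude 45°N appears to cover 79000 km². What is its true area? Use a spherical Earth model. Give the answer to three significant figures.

39500 km²

The Mercator projection is conformal; its linear scale factor is the same in every direction and equals sec φ = 1/cos φ.
Areal scale = k² = sec²φ = 1/cos²(45°) = 1/0.7071² = 2.000.
True area = apparent / (areal scale) = 79000 / 2.000 ≈ 39500 km².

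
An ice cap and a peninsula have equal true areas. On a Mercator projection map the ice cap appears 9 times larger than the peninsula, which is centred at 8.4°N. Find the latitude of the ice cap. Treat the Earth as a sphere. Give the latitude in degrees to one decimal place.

70.7°

Mercator areal scale is sec²φ, so apparent-area ratio = sec²φ₁ / sec²φ₂ = cos²φ₂ / cos²φ₁.
cos²φ₂ / cos²φ₁ = 9  ⇒  cos φ₁ = cos 8.4° / √9 = 0.9893/3.000 = 0.3298.
φ₁ = arccos(0.3298) ≈ 70.7°.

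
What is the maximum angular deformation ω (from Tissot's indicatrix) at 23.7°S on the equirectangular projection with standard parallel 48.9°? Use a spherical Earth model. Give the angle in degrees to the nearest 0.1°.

18.9°

The equidistant cylindrical projection with φ₀ = 48.9° has h = 1 (meridians true) and k = cos φ₀ / cos φ along parallels.
At 23.7°: h = 1.000, k = 0.7179; principal scales a = 1.000, b = 0.7179.
sin(ω/2) = (a − b)/(a + b) = 0.2821/1.718 = 0.1642, so ω = 2 arcsin(0.1642) ≈ 18.9°.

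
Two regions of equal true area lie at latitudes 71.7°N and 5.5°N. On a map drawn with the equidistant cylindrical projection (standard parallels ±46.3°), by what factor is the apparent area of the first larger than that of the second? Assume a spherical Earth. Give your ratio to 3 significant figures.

3.17

The equidistant cylindrical projection with φ₀ = 46.3° has h = 1 (meridians true) and k = cos φ₀ / cos φ along parallels.
Areal scale at 71.7°: h·k = 1.000 × 2.200 = 2.200.
Areal scale at 5.5°: h·k = 1.000 × 0.6941 = 0.6941.
Ratio = 2.200/0.6941 ≈ 3.17.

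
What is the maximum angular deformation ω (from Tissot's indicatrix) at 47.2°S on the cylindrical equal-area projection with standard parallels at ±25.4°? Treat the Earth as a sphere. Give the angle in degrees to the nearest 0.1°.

Cylindrical equal-area (φ₀ = 25.4°): h = cos φ / cos 25.4° along meridians, k = cos 25.4° / cos φ along parallels; h·k = 1.
At 47.2°: h = 0.7521, k = 1.330; principal scales a = 1.330, b = 0.7521.
sin(ω/2) = (a − b)/(a + b) = 0.5774/2.082 = 0.2774, so ω = 2 arcsin(0.2774) ≈ 32.2°.

32.2°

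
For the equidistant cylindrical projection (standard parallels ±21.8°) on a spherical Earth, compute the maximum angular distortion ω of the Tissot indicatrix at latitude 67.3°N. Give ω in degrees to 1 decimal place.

48.8°

With standard parallel φ₀ = 21.8°, the equirectangular projection gives x = Rλ cos φ₀, y = Rφ, so h = 1 and k = cos 21.8° / cos φ.
At 67.3°: h = 1.000, k = 2.406; principal scales a = 2.406, b = 1.000.
sin(ω/2) = (a − b)/(a + b) = 1.406/3.406 = 0.4128, so ω = 2 arcsin(0.4128) ≈ 48.8°.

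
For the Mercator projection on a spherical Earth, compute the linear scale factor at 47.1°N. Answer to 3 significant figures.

Mercator is conformal, so the point scale is isotropic: h = k = sec φ = 1/cos φ.
k = 1/cos 47.1° = 1/0.6807 = 1.469.

1.47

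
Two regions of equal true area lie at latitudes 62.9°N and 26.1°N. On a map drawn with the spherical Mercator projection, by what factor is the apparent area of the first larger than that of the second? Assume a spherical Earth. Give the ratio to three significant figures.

Mercator areal scale is sec²φ.
At 62.9°: sec²(62.9°) = 1/0.4555² = 4.819.
At 26.1°: sec²(26.1°) = 1/0.8980² = 1.240.
Ratio = 4.819/1.240 = cos²(26.1°)/cos²(62.9°) ≈ 3.89.

3.89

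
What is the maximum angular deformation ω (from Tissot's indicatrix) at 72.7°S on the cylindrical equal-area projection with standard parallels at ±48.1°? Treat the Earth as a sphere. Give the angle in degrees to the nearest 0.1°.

84.0°

Cylindrical equal-area (φ₀ = 48.1°): h = cos φ / cos 48.1° along meridians, k = cos 48.1° / cos φ along parallels; h·k = 1.
At 72.7°: h = 0.4453, k = 2.246; principal scales a = 2.246, b = 0.4453.
sin(ω/2) = (a − b)/(a + b) = 1.800/2.691 = 0.6691, so ω = 2 arcsin(0.6691) ≈ 84.0°.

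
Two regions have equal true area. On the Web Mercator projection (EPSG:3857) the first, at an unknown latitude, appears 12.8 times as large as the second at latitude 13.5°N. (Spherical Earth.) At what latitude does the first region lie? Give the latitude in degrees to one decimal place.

Mercator areal scale is sec²φ, so apparent-area ratio = sec²φ₁ / sec²φ₂ = cos²φ₂ / cos²φ₁.
cos²φ₂ / cos²φ₁ = 12.8  ⇒  cos φ₁ = cos 13.5° / √12.8 = 0.9724/3.578 = 0.2718.
φ₁ = arccos(0.2718) ≈ 74.2°.

74.2°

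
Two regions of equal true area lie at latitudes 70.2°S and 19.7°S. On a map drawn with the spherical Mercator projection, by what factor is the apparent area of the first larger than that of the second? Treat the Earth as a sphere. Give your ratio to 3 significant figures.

Mercator is conformal with k = sec φ, so areal scale = k² = sec²φ.
At 70.2°: sec²(70.2°) = 1/0.3387² = 8.715.
At 19.7°: sec²(19.7°) = 1/0.9415² = 1.128.
Ratio = 8.715/1.128 = cos²(19.7°)/cos²(70.2°) ≈ 7.72.

7.72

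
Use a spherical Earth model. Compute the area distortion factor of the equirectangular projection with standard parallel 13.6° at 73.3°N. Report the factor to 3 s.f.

With standard parallel φ₀ = 13.6°, the equirectangular projection gives x = Rλ cos φ₀, y = Rφ, so h = 1 and k = cos 13.6° / cos φ.
Areal scale = h·k = 1 × cos φ₀ / cos φ; at 73.3°, h = 1.000, k = 3.382, so h·k = 3.382.

3.38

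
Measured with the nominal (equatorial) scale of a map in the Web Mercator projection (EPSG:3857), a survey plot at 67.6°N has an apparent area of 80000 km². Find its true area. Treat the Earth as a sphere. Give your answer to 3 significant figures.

11600 km²

For Mercator, h = k = sec φ (a conformal cylindrical projection has a single point scale, 1/cos φ).
Areal scale = k² = sec²φ = 1/cos²(67.6°) = 1/0.3811² = 6.886.
True area = apparent / (areal scale) = 80000 / 6.886 ≈ 11600 km².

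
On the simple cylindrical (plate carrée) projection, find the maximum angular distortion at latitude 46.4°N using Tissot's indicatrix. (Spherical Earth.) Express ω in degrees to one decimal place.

For the equirectangular projection with φ₀ = 0 (plate carrée), h = 1 along meridians and k = sec φ along parallels.
At 46.4°: h = 1.000, k = 1.450; principal scales a = 1.450, b = 1.000.
sin(ω/2) = (a − b)/(a + b) = 0.4501/2.450 = 0.1837, so ω = 2 arcsin(0.1837) ≈ 21.2°.

21.2°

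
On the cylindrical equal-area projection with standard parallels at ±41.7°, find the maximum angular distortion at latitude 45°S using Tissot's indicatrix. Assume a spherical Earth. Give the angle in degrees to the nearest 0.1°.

For cylindrical equal-area with standard parallel φ₀, h = cos φ / cos φ₀ and k = cos φ₀ / cos φ, so h·k = 1.
At 45°: h = 0.9471, k = 1.056; principal scales a = 1.056, b = 0.9471.
sin(ω/2) = (a − b)/(a + b) = 0.1089/2.003 = 0.05435, so ω = 2 arcsin(0.05435) ≈ 6.2°.

6.2°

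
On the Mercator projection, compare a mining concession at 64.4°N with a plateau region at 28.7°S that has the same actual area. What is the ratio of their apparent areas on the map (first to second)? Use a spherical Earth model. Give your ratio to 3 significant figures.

4.12

Mercator is conformal with k = sec φ, so areal scale = k² = sec²φ.
At 64.4°: sec²(64.4°) = 1/0.4321² = 5.356.
At 28.7°: sec²(28.7°) = 1/0.8771² = 1.300.
Ratio = 5.356/1.300 = cos²(28.7°)/cos²(64.4°) ≈ 4.12.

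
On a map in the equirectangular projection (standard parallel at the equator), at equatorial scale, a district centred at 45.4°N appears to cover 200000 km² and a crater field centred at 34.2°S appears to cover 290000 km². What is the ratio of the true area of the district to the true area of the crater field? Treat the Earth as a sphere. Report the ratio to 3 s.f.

0.585

Plate carrée has h = 1 and k = sec φ, giving areal scale sec φ; true area = (apparent area) · cos φ.
True area of district: 200000 × cos(45.4°) = 200000 × 0.7022 = 140400 km².
True area of crater field: 290000 × cos(34.2°) = 290000 × 0.8271 = 239900 km².
Ratio = 140400 / 239900 ≈ 0.585.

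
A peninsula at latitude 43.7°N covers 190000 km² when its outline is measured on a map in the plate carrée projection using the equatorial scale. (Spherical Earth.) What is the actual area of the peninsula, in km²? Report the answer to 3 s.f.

In the plate carrée (x = Rλ, y = Rφ), meridians are true-scale (h = 1) and parallels are stretched by k = sec φ.
Areal scale = h·k = 1 × sec φ; at 43.7°, h = 1.000, k = 1.383, so h·k = 1.383.
True area = apparent / (areal scale) = 190000 / 1.383 ≈ 137000 km².

137000 km²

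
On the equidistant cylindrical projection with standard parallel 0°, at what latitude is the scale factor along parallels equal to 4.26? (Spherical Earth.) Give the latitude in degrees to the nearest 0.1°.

76.4°

Plate carrée: h = 1, k = sec φ along parallels.
sec φ = 4.26  ⇒  cos φ = 0.2347  ⇒  φ ≈ 76.4°.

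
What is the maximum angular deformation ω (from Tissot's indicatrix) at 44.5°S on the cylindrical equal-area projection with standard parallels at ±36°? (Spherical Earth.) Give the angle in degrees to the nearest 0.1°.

14.4°

A cylindrical equal-area projection with standard parallel φ₀ has meridian scale h = cos φ / cos φ₀ and parallel scale k = cos φ₀ / cos φ (so areas are preserved, h·k = 1).
At 44.5°: h = 0.8816, k = 1.134; principal scales a = 1.134, b = 0.8816.
sin(ω/2) = (a − b)/(a + b) = 0.2526/2.016 = 0.1253, so ω = 2 arcsin(0.1253) ≈ 14.4°.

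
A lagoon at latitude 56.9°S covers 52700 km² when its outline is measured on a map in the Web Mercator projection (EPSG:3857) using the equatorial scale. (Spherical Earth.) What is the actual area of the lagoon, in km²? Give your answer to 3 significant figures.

Mercator is conformal, so the point scale is isotropic: h = k = sec φ = 1/cos φ.
Areal scale = k² = sec²φ = 1/cos²(56.9°) = 1/0.5461² = 3.353.
True area = apparent / (areal scale) = 52700 / 3.353 ≈ 15700 km².

15700 km²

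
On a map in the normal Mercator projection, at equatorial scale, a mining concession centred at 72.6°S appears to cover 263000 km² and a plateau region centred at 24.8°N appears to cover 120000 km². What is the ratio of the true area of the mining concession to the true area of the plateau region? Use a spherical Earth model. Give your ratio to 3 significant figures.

0.238

Since Mercator area scale is 1/cos²φ, the true area equals the apparent area multiplied by cos²φ.
True area of mining concession: 263000 × cos²(72.6°) = 263000 × 0.08943 = 23520 km².
True area of plateau region: 120000 × cos²(24.8°) = 120000 × 0.8241 = 98890 km².
Ratio = 23520 / 98890 ≈ 0.238.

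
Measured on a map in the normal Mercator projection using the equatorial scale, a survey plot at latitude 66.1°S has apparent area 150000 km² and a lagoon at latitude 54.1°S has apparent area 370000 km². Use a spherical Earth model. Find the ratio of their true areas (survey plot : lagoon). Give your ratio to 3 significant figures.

0.194

On Mercator the areal scale is sec²φ, so true area = apparent × cos²φ.
True area of survey plot: 150000 × cos²(66.1°) = 150000 × 0.1641 = 24620 km².
True area of lagoon: 370000 × cos²(54.1°) = 370000 × 0.3438 = 127200 km².
Ratio = 24620 / 127200 ≈ 0.194.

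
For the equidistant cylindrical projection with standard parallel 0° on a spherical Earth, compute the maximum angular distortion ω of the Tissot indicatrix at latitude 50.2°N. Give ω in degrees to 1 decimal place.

25.4°

Plate carrée maps x = Rλ, y = Rφ. The meridian scale is h = 1 and the parallel scale is k = 1/cos φ = sec φ.
At 50.2°: h = 1.000, k = 1.562; principal scales a = 1.562, b = 1.000.
sin(ω/2) = (a − b)/(a + b) = 0.5622/2.562 = 0.2194, so ω = 2 arcsin(0.2194) ≈ 25.4°.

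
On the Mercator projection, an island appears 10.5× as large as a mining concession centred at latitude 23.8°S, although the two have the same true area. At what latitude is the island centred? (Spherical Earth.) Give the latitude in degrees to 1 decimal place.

Mercator areal scale is sec²φ, so apparent-area ratio = sec²φ₁ / sec²φ₂ = cos²φ₂ / cos²φ₁.
cos²φ₂ / cos²φ₁ = 10.5  ⇒  cos φ₁ = cos 23.8° / √10.5 = 0.9150/3.240 = 0.2824.
φ₁ = arccos(0.2824) ≈ 73.6°.

73.6°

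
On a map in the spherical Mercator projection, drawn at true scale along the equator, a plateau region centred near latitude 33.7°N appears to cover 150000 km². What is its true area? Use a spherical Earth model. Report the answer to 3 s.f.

104000 km²

Mercator is conformal, so the point scale is isotropic: h = k = sec φ = 1/cos φ.
Areal scale = k² = sec²φ = 1/cos²(33.7°) = 1/0.8320² = 1.445.
True area = apparent / (areal scale) = 150000 / 1.445 ≈ 104000 km².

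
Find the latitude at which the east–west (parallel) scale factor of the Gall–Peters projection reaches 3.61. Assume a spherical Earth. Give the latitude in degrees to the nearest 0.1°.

Gall–Peters is a cylindrical equal-area projection with standard parallels at ±45°. A cylindrical equal-area projection with standard parallel φ₀ has meridian scale h = cos φ / cos φ₀ and parallel scale k = cos φ₀ / cos φ (so areas are preserved, h·k = 1).
k = cos φ₀ / cos φ = 3.61  ⇒  cos φ = cos 45° / 3.61 = 0.1959.
φ = arccos(0.1959) ≈ 78.7°.

78.7°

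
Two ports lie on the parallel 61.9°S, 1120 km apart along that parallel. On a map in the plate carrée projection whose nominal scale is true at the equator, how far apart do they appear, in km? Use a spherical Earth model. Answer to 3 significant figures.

In the plate carrée (x = Rλ, y = Rφ), meridians are true-scale (h = 1) and parallels are stretched by k = sec φ.
Along the parallel, k = sec 61.9° = 1/0.4710 = 2.123.
Map distance = 1120 × 2.123 ≈ 2380 km.

2380 km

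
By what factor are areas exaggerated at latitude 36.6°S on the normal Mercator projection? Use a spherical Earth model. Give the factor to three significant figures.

For Mercator, h = k = sec φ (a conformal cylindrical projection has a single point scale, 1/cos φ).
Areal scale = k² = sec²φ = 1/cos²(36.6°) = 1/0.8028² = 1.552.

1.55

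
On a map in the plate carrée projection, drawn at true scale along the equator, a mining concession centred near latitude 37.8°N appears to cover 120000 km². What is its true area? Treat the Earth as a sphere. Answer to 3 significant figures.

94800 km²

Plate carrée maps x = Rλ, y = Rφ. The meridian scale is h = 1 and the parallel scale is k = 1/cos φ = sec φ.
Areal scale = h·k = 1 × sec φ; at 37.8°, h = 1.000, k = 1.266, so h·k = 1.266.
True area = apparent / (areal scale) = 120000 / 1.266 ≈ 94800 km².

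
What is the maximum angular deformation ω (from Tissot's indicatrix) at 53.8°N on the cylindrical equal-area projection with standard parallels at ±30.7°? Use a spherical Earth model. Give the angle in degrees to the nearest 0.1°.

For cylindrical equal-area with standard parallel φ₀, h = cos φ / cos φ₀ and k = cos φ₀ / cos φ, so h·k = 1.
At 53.8°: h = 0.6869, k = 1.456; principal scales a = 1.456, b = 0.6869.
sin(ω/2) = (a − b)/(a + b) = 0.7690/2.143 = 0.3589, so ω = 2 arcsin(0.3589) ≈ 42.1°.

42.1°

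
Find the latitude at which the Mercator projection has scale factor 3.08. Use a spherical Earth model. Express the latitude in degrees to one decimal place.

Mercator scale is k = sec φ = 1/cos φ.
1/cos φ = 3.08  ⇒  cos φ = 0.3247  ⇒  φ = arccos(0.3247) ≈ 71.1°.

71.1°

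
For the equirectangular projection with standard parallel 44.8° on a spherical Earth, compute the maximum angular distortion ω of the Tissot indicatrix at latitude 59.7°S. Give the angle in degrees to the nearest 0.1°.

19.4°

The equidistant cylindrical projection with φ₀ = 44.8° has h = 1 (meridians true) and k = cos φ₀ / cos φ along parallels.
At 59.7°: h = 1.000, k = 1.406; principal scales a = 1.406, b = 1.000.
sin(ω/2) = (a − b)/(a + b) = 0.4064/2.406 = 0.1689, so ω = 2 arcsin(0.1689) ≈ 19.4°.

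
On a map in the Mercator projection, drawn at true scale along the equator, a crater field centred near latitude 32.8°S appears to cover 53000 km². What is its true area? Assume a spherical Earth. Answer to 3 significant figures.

For Mercator, h = k = sec φ (a conformal cylindrical projection has a single point scale, 1/cos φ).
Areal scale = k² = sec²φ = 1/cos²(32.8°) = 1/0.8406² = 1.415.
True area = apparent / (areal scale) = 53000 / 1.415 ≈ 37400 km².

37400 km²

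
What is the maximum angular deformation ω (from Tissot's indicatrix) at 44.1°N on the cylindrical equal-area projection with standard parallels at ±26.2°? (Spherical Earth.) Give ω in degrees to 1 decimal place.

25.3°

A cylindrical equal-area projection with standard parallel φ₀ has meridian scale h = cos φ / cos φ₀ and parallel scale k = cos φ₀ / cos φ (so areas are preserved, h·k = 1).
At 44.1°: h = 0.8004, k = 1.249; principal scales a = 1.249, b = 0.8004.
sin(ω/2) = (a − b)/(a + b) = 0.4491/2.050 = 0.2191, so ω = 2 arcsin(0.2191) ≈ 25.3°.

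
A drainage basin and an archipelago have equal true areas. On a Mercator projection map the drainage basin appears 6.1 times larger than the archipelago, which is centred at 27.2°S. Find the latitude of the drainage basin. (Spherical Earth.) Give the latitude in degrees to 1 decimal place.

68.9°

On Mercator, (apparent₁)/(apparent₂) = sec²φ₁ / sec²φ₂ when true areas are equal.
cos²φ₂ / cos²φ₁ = 6.1  ⇒  cos φ₁ = cos 27.2° / √6.1 = 0.8894/2.470 = 0.3601.
φ₁ = arccos(0.3601) ≈ 68.9°.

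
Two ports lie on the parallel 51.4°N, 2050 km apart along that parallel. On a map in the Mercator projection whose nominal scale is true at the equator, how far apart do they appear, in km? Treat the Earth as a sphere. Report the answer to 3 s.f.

3290 km

Mercator is conformal, so the point scale is isotropic: h = k = sec φ = 1/cos φ.
Along the parallel, k = sec 51.4° = 1/0.6239 = 1.603.
Map distance = 2050 × 1.603 ≈ 3290 km.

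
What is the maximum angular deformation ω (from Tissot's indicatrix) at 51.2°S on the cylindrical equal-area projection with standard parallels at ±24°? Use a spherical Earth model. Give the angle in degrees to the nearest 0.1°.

Cylindrical equal-area (φ₀ = 24°): h = cos φ / cos 24° along meridians, k = cos 24° / cos φ along parallels; h·k = 1.
At 51.2°: h = 0.6859, k = 1.458; principal scales a = 1.458, b = 0.6859.
sin(ω/2) = (a − b)/(a + b) = 0.7720/2.144 = 0.3601, so ω = 2 arcsin(0.3601) ≈ 42.2°.

42.2°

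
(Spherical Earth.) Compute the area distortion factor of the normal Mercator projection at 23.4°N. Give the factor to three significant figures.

1.19

The Mercator projection is conformal; its linear scale factor is the same in every direction and equals sec φ = 1/cos φ.
Areal scale = k² = sec²φ = 1/cos²(23.4°) = 1/0.9178² = 1.187.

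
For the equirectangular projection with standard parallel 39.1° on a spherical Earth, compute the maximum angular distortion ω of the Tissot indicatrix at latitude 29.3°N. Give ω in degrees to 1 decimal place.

6.7°

The equidistant cylindrical projection with φ₀ = 39.1° has h = 1 (meridians true) and k = cos φ₀ / cos φ along parallels.
At 29.3°: h = 1.000, k = 0.8899; principal scales a = 1.000, b = 0.8899.
sin(ω/2) = (a − b)/(a + b) = 0.1101/1.890 = 0.05826, so ω = 2 arcsin(0.05826) ≈ 6.7°.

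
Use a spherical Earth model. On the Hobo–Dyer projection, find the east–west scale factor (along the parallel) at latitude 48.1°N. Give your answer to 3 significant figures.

1.19

Hobo–Dyer is a cylindrical equal-area projection with standard parallels at ±37.5°. For cylindrical equal-area with standard parallel φ₀, h = cos φ / cos φ₀ and k = cos φ₀ / cos φ, so h·k = 1.
k = cos 37.5° / cos 48.1° = 0.7934/0.6678 = 1.188.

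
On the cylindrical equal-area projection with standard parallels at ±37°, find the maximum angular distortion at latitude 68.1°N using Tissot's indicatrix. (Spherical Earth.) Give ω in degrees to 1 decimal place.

79.9°

Cylindrical equal-area (φ₀ = 37°): h = cos φ / cos 37° along meridians, k = cos 37° / cos φ along parallels; h·k = 1.
At 68.1°: h = 0.4670, k = 2.141; principal scales a = 2.141, b = 0.4670.
sin(ω/2) = (a − b)/(a + b) = 1.674/2.608 = 0.6419, so ω = 2 arcsin(0.6419) ≈ 79.9°.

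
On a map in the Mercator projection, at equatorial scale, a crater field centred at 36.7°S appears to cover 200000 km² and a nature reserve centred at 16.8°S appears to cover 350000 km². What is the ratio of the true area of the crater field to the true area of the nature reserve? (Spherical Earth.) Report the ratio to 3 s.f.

Mercator's areal exaggeration is sec²φ; hence true area = (apparent area) · cos²φ.
True area of crater field: 200000 × cos²(36.7°) = 200000 × 0.6428 = 128600 km².
True area of nature reserve: 350000 × cos²(16.8°) = 350000 × 0.9165 = 320800 km².
Ratio = 128600 / 320800 ≈ 0.401.

0.401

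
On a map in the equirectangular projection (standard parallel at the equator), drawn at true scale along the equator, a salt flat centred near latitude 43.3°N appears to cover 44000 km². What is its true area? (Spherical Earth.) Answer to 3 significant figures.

32000 km²

Plate carrée maps x = Rλ, y = Rφ. The meridian scale is h = 1 and the parallel scale is k = 1/cos φ = sec φ.
Areal scale = h·k = 1 × sec φ; at 43.3°, h = 1.000, k = 1.374, so h·k = 1.374.
True area = apparent / (areal scale) = 44000 / 1.374 ≈ 32000 km².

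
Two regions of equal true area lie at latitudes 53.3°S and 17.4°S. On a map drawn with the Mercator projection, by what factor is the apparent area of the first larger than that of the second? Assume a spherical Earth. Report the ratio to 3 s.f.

Mercator is conformal with k = sec φ, so areal scale = k² = sec²φ.
At 53.3°: sec²(53.3°) = 1/0.5976² = 2.800.
At 17.4°: sec²(17.4°) = 1/0.9542² = 1.098.
Ratio = 2.800/1.098 = cos²(17.4°)/cos²(53.3°) ≈ 2.55.

2.55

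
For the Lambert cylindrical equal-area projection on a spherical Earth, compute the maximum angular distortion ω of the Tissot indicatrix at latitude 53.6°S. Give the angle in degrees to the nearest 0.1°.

The Lambert cylindrical equal-area projection is the cylindrical equal-area projection with its standard parallel at the equator (φ₀ = 0). A cylindrical equal-area projection with standard parallel φ₀ has meridian scale h = cos φ / cos φ₀ and parallel scale k = cos φ₀ / cos φ (so areas are preserved, h·k = 1).
At 53.6°: h = 0.5934, k = 1.685; principal scales a = 1.685, b = 0.5934.
sin(ω/2) = (a − b)/(a + b) = 1.092/2.279 = 0.4791, so ω = 2 arcsin(0.4791) ≈ 57.3°.

57.3°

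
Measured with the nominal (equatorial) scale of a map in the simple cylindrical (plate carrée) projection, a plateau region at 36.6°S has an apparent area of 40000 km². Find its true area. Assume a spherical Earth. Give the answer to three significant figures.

In the plate carrée (x = Rλ, y = Rφ), meridians are true-scale (h = 1) and parallels are stretched by k = sec φ.
Areal scale = h·k = 1 × sec φ; at 36.6°, h = 1.000, k = 1.246, so h·k = 1.246.
True area = apparent / (areal scale) = 40000 / 1.246 ≈ 32100 km².

32100 km²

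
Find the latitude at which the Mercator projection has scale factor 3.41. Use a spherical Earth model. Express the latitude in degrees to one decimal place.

72.9°

Mercator scale is k = sec φ = 1/cos φ.
1/cos φ = 3.41  ⇒  cos φ = 0.2933  ⇒  φ = arccos(0.2933) ≈ 72.9°.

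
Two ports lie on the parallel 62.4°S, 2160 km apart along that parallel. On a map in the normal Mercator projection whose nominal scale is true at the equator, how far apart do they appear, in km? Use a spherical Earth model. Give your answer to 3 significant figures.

For Mercator, h = k = sec φ (a conformal cylindrical projection has a single point scale, 1/cos φ).
Along the parallel, k = sec 62.4° = 1/0.4633 = 2.158.
Map distance = 2160 × 2.158 ≈ 4660 km.

4660 km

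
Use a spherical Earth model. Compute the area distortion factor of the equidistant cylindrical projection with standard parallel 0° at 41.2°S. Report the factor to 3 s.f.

1.33

In the plate carrée (x = Rλ, y = Rφ), meridians are true-scale (h = 1) and parallels are stretched by k = sec φ.
Areal scale = h·k = 1 × sec φ; at 41.2°, h = 1.000, k = 1.329, so h·k = 1.329.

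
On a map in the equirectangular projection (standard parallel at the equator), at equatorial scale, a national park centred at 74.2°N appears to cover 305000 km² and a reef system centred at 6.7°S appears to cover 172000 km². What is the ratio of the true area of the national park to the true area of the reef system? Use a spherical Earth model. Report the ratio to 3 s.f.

0.486

On the plate carrée, areal scale = h·k = 1 × sec φ, so true area = apparent × cos φ.
True area of national park: 305000 × cos(74.2°) = 305000 × 0.2723 = 83050 km².
True area of reef system: 172000 × cos(6.7°) = 172000 × 0.9932 = 170800 km².
Ratio = 83050 / 170800 ≈ 0.486.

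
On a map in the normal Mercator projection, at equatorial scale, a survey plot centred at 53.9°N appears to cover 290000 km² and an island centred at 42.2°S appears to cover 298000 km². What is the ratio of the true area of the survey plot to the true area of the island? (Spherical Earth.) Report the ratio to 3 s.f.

0.616

On Mercator the areal scale is sec²φ, so true area = apparent × cos²φ.
True area of survey plot: 290000 × cos²(53.9°) = 290000 × 0.3472 = 100700 km².
True area of island: 298000 × cos²(42.2°) = 298000 × 0.5488 = 163500 km².
Ratio = 100700 / 163500 ≈ 0.616.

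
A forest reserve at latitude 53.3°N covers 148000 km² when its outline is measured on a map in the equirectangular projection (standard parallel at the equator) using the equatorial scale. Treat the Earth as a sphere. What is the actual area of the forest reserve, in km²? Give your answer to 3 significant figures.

In the plate carrée (x = Rλ, y = Rφ), meridians are true-scale (h = 1) and parallels are stretched by k = sec φ.
Areal scale = h·k = 1 × sec φ; at 53.3°, h = 1.000, k = 1.673, so h·k = 1.673.
True area = apparent / (areal scale) = 148000 / 1.673 ≈ 88400 km².

88400 km²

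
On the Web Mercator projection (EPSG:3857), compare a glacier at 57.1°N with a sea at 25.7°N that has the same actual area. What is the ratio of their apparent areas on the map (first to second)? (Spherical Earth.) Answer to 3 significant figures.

Mercator areal scale is sec²φ.
At 57.1°: sec²(57.1°) = 1/0.5432² = 3.389.
At 25.7°: sec²(25.7°) = 1/0.9011² = 1.232.
Ratio = 3.389/1.232 = cos²(25.7°)/cos²(57.1°) ≈ 2.75.

2.75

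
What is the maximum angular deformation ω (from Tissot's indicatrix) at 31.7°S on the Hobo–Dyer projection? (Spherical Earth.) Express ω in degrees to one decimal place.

Hobo–Dyer is a cylindrical equal-area projection with standard parallels at ±37.5°. For cylindrical equal-area with standard parallel φ₀, h = cos φ / cos φ₀ and k = cos φ₀ / cos φ, so h·k = 1.
At 31.7°: h = 1.072, k = 0.9325; principal scales a = 1.072, b = 0.9325.
sin(ω/2) = (a − b)/(a + b) = 0.1400/2.005 = 0.06981, so ω = 2 arcsin(0.06981) ≈ 8.0°.

8.0°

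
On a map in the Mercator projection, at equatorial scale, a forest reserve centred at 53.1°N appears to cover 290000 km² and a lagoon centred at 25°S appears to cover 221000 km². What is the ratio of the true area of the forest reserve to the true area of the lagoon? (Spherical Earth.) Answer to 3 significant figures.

Mercator's areal exaggeration is sec²φ; hence true area = (apparent area) · cos²φ.
True area of forest reserve: 290000 × cos²(53.1°) = 290000 × 0.3605 = 104500 km².
True area of lagoon: 221000 × cos²(25°) = 221000 × 0.8214 = 181500 km².
Ratio = 104500 / 181500 ≈ 0.576.

0.576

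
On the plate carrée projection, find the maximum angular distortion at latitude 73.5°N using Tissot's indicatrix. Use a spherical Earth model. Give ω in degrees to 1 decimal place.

67.8°

Plate carrée maps x = Rλ, y = Rφ. The meridian scale is h = 1 and the parallel scale is k = 1/cos φ = sec φ.
At 73.5°: h = 1.000, k = 3.521; principal scales a = 3.521, b = 1.000.
sin(ω/2) = (a − b)/(a + b) = 2.521/4.521 = 0.5576, so ω = 2 arcsin(0.5576) ≈ 67.8°.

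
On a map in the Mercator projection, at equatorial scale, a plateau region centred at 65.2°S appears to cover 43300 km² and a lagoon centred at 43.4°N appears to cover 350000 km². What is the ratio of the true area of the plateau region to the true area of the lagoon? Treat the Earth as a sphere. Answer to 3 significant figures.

On Mercator the areal scale is sec²φ, so true area = apparent × cos²φ.
True area of plateau region: 43300 × cos²(65.2°) = 43300 × 0.1759 = 7618 km².
True area of lagoon: 350000 × cos²(43.4°) = 350000 × 0.5279 = 184800 km².
Ratio = 7618 / 184800 ≈ 0.0412.

0.0412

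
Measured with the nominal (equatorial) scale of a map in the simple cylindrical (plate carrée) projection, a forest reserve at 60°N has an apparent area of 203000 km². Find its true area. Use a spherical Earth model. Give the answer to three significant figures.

102000 km²

Plate carrée maps x = Rλ, y = Rφ. The meridian scale is h = 1 and the parallel scale is k = 1/cos φ = sec φ.
Areal scale = h·k = 1 × sec φ; at 60°, h = 1.000, k = 2.000, so h·k = 2.000.
True area = apparent / (areal scale) = 203000 / 2.000 ≈ 102000 km².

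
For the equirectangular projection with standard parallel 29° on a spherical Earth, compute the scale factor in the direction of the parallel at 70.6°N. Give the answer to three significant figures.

2.63

The equidistant cylindrical projection with φ₀ = 29° has h = 1 (meridians true) and k = cos φ₀ / cos φ along parallels.
k = cos 29° / cos 70.6° = 0.8746/0.3322 = 2.633.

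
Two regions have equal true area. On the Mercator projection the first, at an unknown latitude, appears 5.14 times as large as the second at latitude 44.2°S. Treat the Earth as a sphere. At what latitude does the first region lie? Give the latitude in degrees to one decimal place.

On Mercator, (apparent₁)/(apparent₂) = sec²φ₁ / sec²φ₂ when true areas are equal.
cos²φ₂ / cos²φ₁ = 5.14  ⇒  cos φ₁ = cos 44.2° / √5.14 = 0.7169/2.267 = 0.3162.
φ₁ = arccos(0.3162) ≈ 71.6°.

71.6°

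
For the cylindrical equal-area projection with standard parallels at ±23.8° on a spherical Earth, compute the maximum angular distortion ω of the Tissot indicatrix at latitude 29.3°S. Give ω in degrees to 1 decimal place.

5.5°

For cylindrical equal-area with standard parallel φ₀, h = cos φ / cos φ₀ and k = cos φ₀ / cos φ, so h·k = 1.
At 29.3°: h = 0.9531, k = 1.049; principal scales a = 1.049, b = 0.9531.
sin(ω/2) = (a − b)/(a + b) = 0.09606/2.002 = 0.04797, so ω = 2 arcsin(0.04797) ≈ 5.5°.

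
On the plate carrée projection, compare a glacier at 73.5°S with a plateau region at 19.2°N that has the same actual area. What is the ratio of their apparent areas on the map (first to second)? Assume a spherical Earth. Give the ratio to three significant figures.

3.33

In the plate carrée (x = Rλ, y = Rφ), meridians are true-scale (h = 1) and parallels are stretched by k = sec φ.
Areal scale at 73.5°: h·k = 1.000 × 3.521 = 3.521.
Areal scale at 19.2°: h·k = 1.000 × 1.059 = 1.059.
Ratio = 3.521/1.059 ≈ 3.33.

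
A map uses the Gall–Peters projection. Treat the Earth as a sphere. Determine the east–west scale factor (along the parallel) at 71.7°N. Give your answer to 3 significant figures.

2.25

The Gall–Peters projection is cylindrical equal-area with φ₀ = 45°. Cylindrical equal-area (φ₀ = 45°): h = cos φ / cos 45° along meridians, k = cos 45° / cos φ along parallels; h·k = 1.
k = cos 45° / cos 71.7° = 0.7071/0.3140 = 2.252.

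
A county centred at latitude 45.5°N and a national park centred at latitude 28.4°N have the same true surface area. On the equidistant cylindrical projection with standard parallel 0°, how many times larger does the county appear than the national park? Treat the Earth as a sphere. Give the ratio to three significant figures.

Plate carrée maps x = Rλ, y = Rφ. The meridian scale is h = 1 and the parallel scale is k = 1/cos φ = sec φ.
Areal scale at 45.5°: h·k = 1.000 × 1.427 = 1.427.
Areal scale at 28.4°: h·k = 1.000 × 1.137 = 1.137.
Ratio = 1.427/1.137 ≈ 1.26.

1.26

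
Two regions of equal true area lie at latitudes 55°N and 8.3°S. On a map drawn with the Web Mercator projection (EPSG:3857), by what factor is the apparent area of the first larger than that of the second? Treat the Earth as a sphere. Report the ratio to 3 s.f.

2.98

Mercator is conformal with k = sec φ, so areal scale = k² = sec²φ.
At 55°: sec²(55°) = 1/0.5736² = 3.040.
At 8.3°: sec²(8.3°) = 1/0.9895² = 1.021.
Ratio = 3.040/1.021 = cos²(8.3°)/cos²(55°) ≈ 2.98.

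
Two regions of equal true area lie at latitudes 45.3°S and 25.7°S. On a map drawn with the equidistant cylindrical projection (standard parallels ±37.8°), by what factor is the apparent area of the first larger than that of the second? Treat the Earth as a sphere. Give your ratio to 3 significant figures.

1.28

The equidistant cylindrical projection with φ₀ = 37.8° has h = 1 (meridians true) and k = cos φ₀ / cos φ along parallels.
Areal scale at 45.3°: h·k = 1.000 × 1.123 = 1.123.
Areal scale at 25.7°: h·k = 1.000 × 0.8769 = 0.8769.
Ratio = 1.123/0.8769 ≈ 1.28.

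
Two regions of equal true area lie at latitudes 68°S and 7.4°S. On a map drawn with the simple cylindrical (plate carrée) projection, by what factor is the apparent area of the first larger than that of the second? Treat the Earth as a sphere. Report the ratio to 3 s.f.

2.65

Plate carrée maps x = Rλ, y = Rφ. The meridian scale is h = 1 and the parallel scale is k = 1/cos φ = sec φ.
Areal scale at 68°: h·k = 1.000 × 2.669 = 2.669.
Areal scale at 7.4°: h·k = 1.000 × 1.008 = 1.008.
Ratio = 2.669/1.008 ≈ 2.65.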